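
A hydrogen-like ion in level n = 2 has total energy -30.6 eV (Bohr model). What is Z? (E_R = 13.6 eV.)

E_n = −E_R Z²/n² ⇒ Z² = −E_n n²/E_R = 30.6 × 2² / 13.6 ≈ 9.00
Z = 3

3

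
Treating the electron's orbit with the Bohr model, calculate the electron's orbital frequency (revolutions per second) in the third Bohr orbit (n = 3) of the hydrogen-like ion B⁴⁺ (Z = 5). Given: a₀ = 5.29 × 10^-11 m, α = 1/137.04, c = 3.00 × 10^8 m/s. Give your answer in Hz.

6.10 × 10^15 Hz

r = n²a₀/Z = 9.52 × 10^-11 m, v = Zαc/n = 3.65 × 10^6 m/s
f = v/(2πr) = 6.10 × 10^15 Hz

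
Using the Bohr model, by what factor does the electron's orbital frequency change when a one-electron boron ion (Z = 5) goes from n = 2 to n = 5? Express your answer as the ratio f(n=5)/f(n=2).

8/125

f ∝ Z^2 · n^-3; with Z fixed, f ∝ n^-3.
f(n=5)/f(n=2) = (5/2)^-3 = 8/125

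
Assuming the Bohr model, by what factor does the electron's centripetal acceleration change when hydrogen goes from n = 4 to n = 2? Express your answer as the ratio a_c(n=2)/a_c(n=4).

16

a_c ∝ Z^3 · n^-4; with Z fixed, a_c ∝ n^-4.
a_c(n=2)/a_c(n=4) = (2/4)^-4 = 16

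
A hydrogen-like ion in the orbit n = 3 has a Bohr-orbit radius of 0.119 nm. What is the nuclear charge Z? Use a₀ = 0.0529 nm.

4

r_n = n²a₀/Z ⇒ Z = n²a₀/r = 3² × 0.0529 / 0.119 ≈ 4.00
Z = 4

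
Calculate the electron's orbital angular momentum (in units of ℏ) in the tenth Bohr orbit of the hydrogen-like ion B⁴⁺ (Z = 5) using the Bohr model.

L_n = nℏ, so L/ℏ = n = 10.

10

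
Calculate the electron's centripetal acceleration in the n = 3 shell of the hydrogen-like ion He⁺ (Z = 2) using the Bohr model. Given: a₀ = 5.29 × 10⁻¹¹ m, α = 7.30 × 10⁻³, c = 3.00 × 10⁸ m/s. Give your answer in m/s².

8.95 × 10²¹ m/s²

r = n²a₀/Z = 2.38 × 10⁻¹⁰ m, v = Zαc/n = 1.46 × 10⁶ m/s
a = v²/r = (1.46 × 10⁶)² / 2.38 × 10⁻¹⁰ = 8.95 × 10²¹ m/s²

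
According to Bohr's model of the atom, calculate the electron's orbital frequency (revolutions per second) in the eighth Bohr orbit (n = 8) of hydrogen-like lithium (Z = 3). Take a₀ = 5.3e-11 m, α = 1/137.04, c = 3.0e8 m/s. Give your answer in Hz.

r = n²a₀/Z = 1.1e-9 m, v = Zαc/n = 8.2e5 m/s
f = v/(2πr) = 1.2e14 Hz

1.2e14 Hz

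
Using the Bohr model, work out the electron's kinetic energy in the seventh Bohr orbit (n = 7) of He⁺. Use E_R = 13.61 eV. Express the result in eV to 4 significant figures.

1.111 eV

For a Coulomb orbit the virial theorem gives K = −E_n.
E_n = −E_R·Z²/n², so K = E_R·Z²/n² = 13.61 × 2²/7² = 1.111 eV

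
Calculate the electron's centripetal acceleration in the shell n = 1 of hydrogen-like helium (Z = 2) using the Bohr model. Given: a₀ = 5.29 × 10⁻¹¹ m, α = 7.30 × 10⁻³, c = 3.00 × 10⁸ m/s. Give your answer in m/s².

7.25 × 10²³ m/s²

r = n²a₀/Z = 2.65 × 10⁻¹¹ m, v = Zαc/n = 4.38 × 10⁶ m/s
a = v²/r = (4.38 × 10⁶)² / 2.65 × 10⁻¹¹ = 7.25 × 10²³ m/s²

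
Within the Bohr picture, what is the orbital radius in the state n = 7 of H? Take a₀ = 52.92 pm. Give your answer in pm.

2593 pm

r_n = n²a₀/Z = 7² × 52.92 / 1
    = 49 × 52.92 / 1 = 2593 pm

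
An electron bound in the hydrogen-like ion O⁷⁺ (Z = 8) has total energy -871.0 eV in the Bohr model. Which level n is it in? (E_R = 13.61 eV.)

E_n = −E_R Z²/n² ⇒ n² = E_R Z²/(−E_n) = 13.61 × 8² / 871.0 ≈ 1.00
n = 1

1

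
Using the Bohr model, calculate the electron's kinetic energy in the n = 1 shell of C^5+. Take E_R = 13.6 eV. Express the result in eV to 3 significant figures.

490 eV

For a Coulomb orbit the virial theorem gives K = −E_n.
E_n = −E_R·Z²/n², so K = E_R·Z²/n² = 13.6 × 6²/1² = 490 eV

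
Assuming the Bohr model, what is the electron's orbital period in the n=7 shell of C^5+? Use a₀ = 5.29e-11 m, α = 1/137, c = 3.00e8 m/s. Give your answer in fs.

r = n²a₀/Z = 7²·5.29e-11/6 = 4.32e-10 m
v = Zαc/n = 6·0.00730·3.00e8/7 = 1.88e6 m/s
T = 2πr/v = 1.45e-15 s = 1.45 fs

1.45 fs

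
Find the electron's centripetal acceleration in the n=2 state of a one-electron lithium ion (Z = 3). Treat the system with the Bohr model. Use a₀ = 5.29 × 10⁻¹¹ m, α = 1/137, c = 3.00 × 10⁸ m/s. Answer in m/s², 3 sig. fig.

r = n²a₀/Z = 7.05 × 10⁻¹¹ m, v = Zαc/n = 3.28 × 10⁶ m/s
a = v²/r = (3.28 × 10⁶)² / 7.05 × 10⁻¹¹ = 1.53 × 10²³ m/s²

1.53 × 10²³ m/s²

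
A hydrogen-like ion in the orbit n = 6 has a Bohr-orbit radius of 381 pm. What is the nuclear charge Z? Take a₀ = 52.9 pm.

5

r_n = n²a₀/Z ⇒ Z = n²a₀/r = 6² × 52.9 / 381 ≈ 5.00
Z = 5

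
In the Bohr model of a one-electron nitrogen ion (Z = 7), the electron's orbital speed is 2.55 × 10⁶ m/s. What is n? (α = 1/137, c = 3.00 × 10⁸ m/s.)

6

v_n = Zαc/n ⇒ n = Zαc/v = 7 × 0.00730 × 3.00 × 10⁸ / 2.55 × 10⁶ ≈ 6.01
n = 6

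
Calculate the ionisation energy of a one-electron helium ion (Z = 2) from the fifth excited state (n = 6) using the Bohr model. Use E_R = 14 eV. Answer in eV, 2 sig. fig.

E_n = −E_R·Z²/n² = −14 × 2²/6² eV = -1.6 eV
Ionisation energy = −E_n = 1.6 eV

1.6 eV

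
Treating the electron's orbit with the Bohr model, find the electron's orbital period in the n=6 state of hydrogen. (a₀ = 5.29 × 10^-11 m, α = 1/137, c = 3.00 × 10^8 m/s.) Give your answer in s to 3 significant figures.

r = n²a₀/Z = 6²·5.29 × 10^-11/1 = 1.90 × 10^-9 m
v = Zαc/n = 1·0.00730·3.00 × 10^8/6 = 3.65 × 10^5 m/s
T = 2πr/v = 3.28 × 10^-14 s

3.28 × 10^-14 s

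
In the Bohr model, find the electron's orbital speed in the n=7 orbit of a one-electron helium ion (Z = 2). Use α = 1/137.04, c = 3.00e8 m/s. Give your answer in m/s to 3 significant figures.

v_n = Zαc/n = 2 × 0.00730 × 3.00e8 / 7
    = 6.25e5 m/s

6.25e5 m/s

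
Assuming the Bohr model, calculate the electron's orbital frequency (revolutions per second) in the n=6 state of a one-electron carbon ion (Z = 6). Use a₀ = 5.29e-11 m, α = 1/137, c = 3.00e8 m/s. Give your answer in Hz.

1.10e15 Hz

r = n²a₀/Z = 3.17e-10 m, v = Zαc/n = 2.19e6 m/s
f = v/(2πr) = 1.10e15 Hz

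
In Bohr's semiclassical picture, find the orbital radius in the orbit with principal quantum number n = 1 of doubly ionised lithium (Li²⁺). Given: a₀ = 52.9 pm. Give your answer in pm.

r_n = n²a₀/Z = 1² × 52.9 / 3
    = 1 × 52.9 / 3 = 17.6 pm

17.6 pm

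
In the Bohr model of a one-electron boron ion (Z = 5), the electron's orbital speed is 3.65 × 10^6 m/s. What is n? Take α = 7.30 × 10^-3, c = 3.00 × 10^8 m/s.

3

v_n = Zαc/n ⇒ n = Zαc/v = 5 × 0.00730 × 3.00 × 10^8 / 3.65 × 10^6 ≈ 3.00
n = 3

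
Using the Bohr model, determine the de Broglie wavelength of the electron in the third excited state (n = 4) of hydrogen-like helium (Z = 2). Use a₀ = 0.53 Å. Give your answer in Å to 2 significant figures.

The Bohr quantisation condition is nλ = 2πr_n.
r_n = n²a₀/Z = 4.2 Å
λ = 2πr_n/n = 2π·4.2/4 = 6.7 Å

6.7 Å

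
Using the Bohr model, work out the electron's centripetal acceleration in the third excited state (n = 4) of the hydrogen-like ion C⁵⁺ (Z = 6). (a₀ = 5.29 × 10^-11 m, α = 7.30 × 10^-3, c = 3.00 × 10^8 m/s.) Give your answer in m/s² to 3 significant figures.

7.65 × 10^22 m/s²

r = n²a₀/Z = 1.41 × 10^-10 m, v = Zαc/n = 3.29 × 10^6 m/s
a = v²/r = (3.29 × 10^6)² / 1.41 × 10^-10 = 7.65 × 10^22 m/s²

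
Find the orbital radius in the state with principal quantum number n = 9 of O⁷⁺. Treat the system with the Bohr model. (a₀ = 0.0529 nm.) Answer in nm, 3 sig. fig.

0.536 nm

r_n = n²a₀/Z = 9² × 0.0529 / 8
    = 81 × 0.0529 / 8 = 0.536 nm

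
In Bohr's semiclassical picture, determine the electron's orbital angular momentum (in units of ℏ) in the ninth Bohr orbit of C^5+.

9

L_n = nℏ, so L/ℏ = n = 9.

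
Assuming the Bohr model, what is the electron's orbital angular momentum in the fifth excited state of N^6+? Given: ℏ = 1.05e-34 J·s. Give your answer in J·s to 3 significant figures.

6.30e-34 J·s

L_n = nℏ = 6 × 1.05e-34 = 6.30e-34 J·s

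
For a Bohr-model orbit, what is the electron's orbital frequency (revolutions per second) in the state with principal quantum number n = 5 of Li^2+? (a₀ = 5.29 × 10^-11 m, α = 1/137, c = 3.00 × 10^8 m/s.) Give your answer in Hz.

r = n²a₀/Z = 4.41 × 10^-10 m, v = Zαc/n = 1.31 × 10^6 m/s
f = v/(2πr) = 4.74 × 10^14 Hz

4.74 × 10^14 Hz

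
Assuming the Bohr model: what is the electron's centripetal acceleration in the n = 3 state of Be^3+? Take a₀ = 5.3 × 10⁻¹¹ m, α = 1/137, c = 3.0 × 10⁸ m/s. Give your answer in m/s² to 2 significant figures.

r = n²a₀/Z = 1.2 × 10⁻¹⁰ m, v = Zαc/n = 2.9 × 10⁶ m/s
a = v²/r = (2.9 × 10⁶)² / 1.2 × 10⁻¹⁰ = 7.1 × 10²² m/s²

7.1 × 10²² m/s²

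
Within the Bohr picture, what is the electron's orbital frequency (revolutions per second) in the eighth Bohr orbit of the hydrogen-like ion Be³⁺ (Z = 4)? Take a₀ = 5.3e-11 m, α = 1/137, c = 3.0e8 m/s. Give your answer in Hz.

r = n²a₀/Z = 8.5e-10 m, v = Zαc/n = 1.1e6 m/s
f = v/(2πr) = 2.1e14 Hz

2.1e14 Hz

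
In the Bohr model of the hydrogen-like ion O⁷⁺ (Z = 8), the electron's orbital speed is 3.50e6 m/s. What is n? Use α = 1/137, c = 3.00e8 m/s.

5

v_n = Zαc/n ⇒ n = Zαc/v = 8 × 0.00730 × 3.00e8 / 3.50e6 ≈ 5.01
n = 5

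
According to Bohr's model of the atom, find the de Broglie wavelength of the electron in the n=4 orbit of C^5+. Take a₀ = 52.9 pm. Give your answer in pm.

222 pm

The Bohr quantisation condition is nλ = 2πr_n.
r_n = n²a₀/Z = 141 pm
λ = 2πr_n/n = 2π·141/4 = 222 pm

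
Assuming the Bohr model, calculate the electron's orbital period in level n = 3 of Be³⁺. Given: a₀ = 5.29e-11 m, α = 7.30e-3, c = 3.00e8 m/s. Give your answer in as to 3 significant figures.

r = n²a₀/Z = 3²·5.29e-11/4 = 1.19e-10 m
v = Zαc/n = 4·0.00730·3.00e8/3 = 2.92e6 m/s
T = 2πr/v = 2.56e-16 s = 256 as

256 as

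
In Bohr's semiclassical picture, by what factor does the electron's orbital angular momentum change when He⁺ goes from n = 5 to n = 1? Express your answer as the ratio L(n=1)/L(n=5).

1/5

L = nℏ depends only on n, so L ∝ n.
L(n=1)/L(n=5) = (1/5)^1 = 1/5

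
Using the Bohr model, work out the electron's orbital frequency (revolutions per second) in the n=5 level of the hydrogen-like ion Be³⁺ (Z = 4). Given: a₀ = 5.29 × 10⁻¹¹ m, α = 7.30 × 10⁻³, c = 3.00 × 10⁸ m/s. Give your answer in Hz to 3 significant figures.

r = n²a₀/Z = 3.31 × 10⁻¹⁰ m, v = Zαc/n = 1.75 × 10⁶ m/s
f = v/(2πr) = 8.43 × 10¹⁴ Hz

8.43 × 10¹⁴ Hz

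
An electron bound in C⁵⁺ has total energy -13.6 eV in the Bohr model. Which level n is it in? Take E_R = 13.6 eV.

6

E_n = −E_R Z²/n² ⇒ n² = E_R Z²/(−E_n) = 13.6 × 6² / 13.6 ≈ 36.00
n = 6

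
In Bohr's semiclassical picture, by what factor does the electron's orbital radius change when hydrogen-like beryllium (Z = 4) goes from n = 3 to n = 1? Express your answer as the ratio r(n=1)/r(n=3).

r ∝ Z^-1 · n^2; with Z fixed, r ∝ n^2.
r(n=1)/r(n=3) = (1/3)^2 = 1/9

1/9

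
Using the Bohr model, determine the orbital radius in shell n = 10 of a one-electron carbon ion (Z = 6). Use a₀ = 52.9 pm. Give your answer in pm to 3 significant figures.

882 pm

r_n = n²a₀/Z = 10² × 52.9 / 6
    = 100 × 52.9 / 6 = 882 pm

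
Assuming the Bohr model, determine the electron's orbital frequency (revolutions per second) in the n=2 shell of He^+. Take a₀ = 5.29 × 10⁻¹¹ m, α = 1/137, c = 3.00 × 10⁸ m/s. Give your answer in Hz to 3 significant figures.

3.29 × 10¹⁵ Hz

r = n²a₀/Z = 1.06 × 10⁻¹⁰ m, v = Zαc/n = 2.19 × 10⁶ m/s
f = v/(2πr) = 3.29 × 10¹⁵ Hz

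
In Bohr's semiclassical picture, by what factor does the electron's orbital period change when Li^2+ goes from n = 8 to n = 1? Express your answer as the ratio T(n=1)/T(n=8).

1/512

T ∝ Z^-2 · n^3; with Z fixed, T ∝ n^3.
T(n=1)/T(n=8) = (1/8)^3 = 1/512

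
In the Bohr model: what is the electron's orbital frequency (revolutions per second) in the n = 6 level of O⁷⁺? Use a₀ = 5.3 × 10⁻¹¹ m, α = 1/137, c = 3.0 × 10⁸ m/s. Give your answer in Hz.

r = n²a₀/Z = 2.4 × 10⁻¹⁰ m, v = Zαc/n = 2.9 × 10⁶ m/s
f = v/(2πr) = 1.9 × 10¹⁵ Hz

1.9 × 10¹⁵ Hz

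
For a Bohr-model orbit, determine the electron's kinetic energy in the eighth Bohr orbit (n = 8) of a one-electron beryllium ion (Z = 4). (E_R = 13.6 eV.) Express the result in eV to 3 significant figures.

For a Coulomb orbit the virial theorem gives K = −E_n.
E_n = −E_R·Z²/n², so K = E_R·Z²/n² = 13.6 × 4²/8² = 3.40 eV

3.40 eV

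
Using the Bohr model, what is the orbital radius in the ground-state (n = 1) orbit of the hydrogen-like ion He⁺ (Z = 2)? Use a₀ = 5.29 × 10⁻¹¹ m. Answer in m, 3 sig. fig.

r_n = n²a₀/Z = 1² × 5.29 × 10⁻¹¹ / 2
    = 1 × 5.29 × 10⁻¹¹ / 2 = 2.65 × 10⁻¹¹ m

2.65 × 10⁻¹¹ m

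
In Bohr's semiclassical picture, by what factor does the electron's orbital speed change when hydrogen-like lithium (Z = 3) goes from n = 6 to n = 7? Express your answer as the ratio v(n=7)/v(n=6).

6/7

v ∝ Z^1 · n^-1; with Z fixed, v ∝ n^-1.
v(n=7)/v(n=6) = (7/6)^-1 = 6/7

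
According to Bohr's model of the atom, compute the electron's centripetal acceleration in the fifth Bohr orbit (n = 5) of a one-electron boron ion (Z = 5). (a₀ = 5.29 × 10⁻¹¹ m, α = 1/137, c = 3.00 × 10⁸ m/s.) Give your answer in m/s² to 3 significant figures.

r = n²a₀/Z = 2.64 × 10⁻¹⁰ m, v = Zαc/n = 2.19 × 10⁶ m/s
a = v²/r = (2.19 × 10⁶)² / 2.64 × 10⁻¹⁰ = 1.81 × 10²² m/s²

1.81 × 10²² m/s²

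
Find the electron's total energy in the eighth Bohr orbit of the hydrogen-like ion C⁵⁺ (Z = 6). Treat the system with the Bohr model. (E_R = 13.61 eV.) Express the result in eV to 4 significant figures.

-7.656 eV

E_n = −E_R·Z²/n² = −13.61 × 6²/8² = -7.656 eV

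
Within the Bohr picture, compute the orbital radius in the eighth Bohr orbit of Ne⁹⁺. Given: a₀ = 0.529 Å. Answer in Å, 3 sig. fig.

3.39 Å

r_n = n²a₀/Z = 8² × 0.529 / 10
    = 64 × 0.529 / 10 = 3.39 Å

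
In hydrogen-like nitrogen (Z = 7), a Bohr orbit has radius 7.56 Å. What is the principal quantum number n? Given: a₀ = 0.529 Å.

10

r_n = n²a₀/Z ⇒ n² = rZ/a₀ = 7.56 × 7 / 0.529 ≈ 100.04
n = 10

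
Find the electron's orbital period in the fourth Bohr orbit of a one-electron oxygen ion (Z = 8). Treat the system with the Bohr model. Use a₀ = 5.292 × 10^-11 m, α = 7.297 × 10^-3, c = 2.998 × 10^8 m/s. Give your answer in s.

r = n²a₀/Z = 4²·5.292 × 10^-11/8 = 1.058 × 10^-10 m
v = Zαc/n = 8·0.007297·2.998 × 10^8/4 = 4.375 × 10^6 m/s
T = 2πr/v = 1.520 × 10^-16 s

1.520 × 10^-16 s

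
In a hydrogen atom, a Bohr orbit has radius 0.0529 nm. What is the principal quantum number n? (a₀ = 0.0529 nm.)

1

r_n = n²a₀/Z ⇒ n² = rZ/a₀ = 0.0529 × 1 / 0.0529 ≈ 1.00
n = 1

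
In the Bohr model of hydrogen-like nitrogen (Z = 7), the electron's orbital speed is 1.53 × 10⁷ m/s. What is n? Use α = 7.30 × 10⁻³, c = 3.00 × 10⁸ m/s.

v_n = Zαc/n ⇒ n = Zαc/v = 7 × 0.00730 × 3.00 × 10⁸ / 1.53 × 10⁷ ≈ 1.00
n = 1

1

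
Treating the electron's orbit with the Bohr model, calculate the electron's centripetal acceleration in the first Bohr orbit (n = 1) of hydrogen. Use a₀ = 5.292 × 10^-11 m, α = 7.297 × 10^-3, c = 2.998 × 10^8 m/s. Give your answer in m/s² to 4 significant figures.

9.043 × 10^22 m/s²

r = n²a₀/Z = 5.292 × 10^-11 m, v = Zαc/n = 2.188 × 10^6 m/s
a = v²/r = (2.188 × 10^6)² / 5.292 × 10^-11 = 9.043 × 10^22 m/s²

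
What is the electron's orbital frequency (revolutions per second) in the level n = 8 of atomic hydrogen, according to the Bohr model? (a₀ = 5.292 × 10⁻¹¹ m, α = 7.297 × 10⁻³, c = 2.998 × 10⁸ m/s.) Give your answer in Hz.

1.285 × 10¹³ Hz

r = n²a₀/Z = 3.387 × 10⁻⁹ m, v = Zαc/n = 2.735 × 10⁵ m/s
f = v/(2πr) = 1.285 × 10¹³ Hz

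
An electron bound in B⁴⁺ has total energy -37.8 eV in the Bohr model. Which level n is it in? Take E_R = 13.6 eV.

E_n = −E_R Z²/n² ⇒ n² = E_R Z²/(−E_n) = 13.6 × 5² / 37.8 ≈ 8.99
n = 3

3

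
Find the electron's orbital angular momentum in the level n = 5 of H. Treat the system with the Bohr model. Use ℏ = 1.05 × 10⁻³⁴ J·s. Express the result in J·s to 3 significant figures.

L_n = nℏ = 5 × 1.05 × 10⁻³⁴ = 5.25 × 10⁻³⁴ J·s

5.25 × 10⁻³⁴ J·s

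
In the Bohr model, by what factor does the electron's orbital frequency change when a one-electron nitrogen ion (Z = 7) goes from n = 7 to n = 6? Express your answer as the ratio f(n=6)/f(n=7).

343/216

f ∝ Z^2 · n^-3; with Z fixed, f ∝ n^-3.
f(n=6)/f(n=7) = (6/7)^-3 = 343/216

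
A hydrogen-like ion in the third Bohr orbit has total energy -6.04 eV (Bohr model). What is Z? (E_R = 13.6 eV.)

E_n = −E_R Z²/n² ⇒ Z² = −E_n n²/E_R = 6.04 × 3² / 13.6 ≈ 4.00
Z = 2

2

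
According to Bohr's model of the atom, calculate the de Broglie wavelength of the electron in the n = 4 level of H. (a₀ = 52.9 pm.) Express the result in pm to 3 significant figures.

The Bohr quantisation condition is nλ = 2πr_n.
r_n = n²a₀/Z = 846 pm
λ = 2πr_n/n = 2π·846/4 = 1330 pm

1330 pm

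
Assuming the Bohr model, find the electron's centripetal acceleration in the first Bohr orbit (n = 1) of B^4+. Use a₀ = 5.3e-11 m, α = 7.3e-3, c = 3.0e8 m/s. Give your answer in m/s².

r = n²a₀/Z = 1.1e-11 m, v = Zαc/n = 1.1e7 m/s
a = v²/r = (1.1e7)² / 1.1e-11 = 1.1e25 m/s²

1.1e25 m/s²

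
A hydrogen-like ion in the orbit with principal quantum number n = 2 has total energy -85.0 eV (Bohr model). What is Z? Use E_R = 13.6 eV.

E_n = −E_R Z²/n² ⇒ Z² = −E_n n²/E_R = 85.0 × 2² / 13.6 ≈ 25.00
Z = 5

5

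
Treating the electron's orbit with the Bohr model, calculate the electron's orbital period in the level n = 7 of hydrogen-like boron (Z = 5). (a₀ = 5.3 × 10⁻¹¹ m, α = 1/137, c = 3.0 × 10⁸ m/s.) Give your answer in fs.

2.1 fs

r = n²a₀/Z = 7²·5.3 × 10⁻¹¹/5 = 5.2 × 10⁻¹⁰ m
v = Zαc/n = 5·0.0073·3.0 × 10⁸/7 = 1.6 × 10⁶ m/s
T = 2πr/v = 2.1 × 10⁻¹⁵ s = 2.1 fs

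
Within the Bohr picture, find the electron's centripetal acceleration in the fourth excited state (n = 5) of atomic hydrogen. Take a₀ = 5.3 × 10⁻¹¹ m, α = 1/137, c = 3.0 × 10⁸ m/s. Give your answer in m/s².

r = n²a₀/Z = 1.3 × 10⁻⁹ m, v = Zαc/n = 4.4 × 10⁵ m/s
a = v²/r = (4.4 × 10⁵)² / 1.3 × 10⁻⁹ = 1.4 × 10²⁰ m/s²

1.4 × 10²⁰ m/s²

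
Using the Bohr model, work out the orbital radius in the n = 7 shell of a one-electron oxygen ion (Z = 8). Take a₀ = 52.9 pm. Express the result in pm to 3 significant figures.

r_n = n²a₀/Z = 7² × 52.9 / 8
    = 49 × 52.9 / 8 = 324 pm

324 pm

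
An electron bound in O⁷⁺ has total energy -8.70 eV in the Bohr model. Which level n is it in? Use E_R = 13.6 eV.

10

E_n = −E_R Z²/n² ⇒ n² = E_R Z²/(−E_n) = 13.6 × 8² / 8.70 ≈ 100.05
n = 10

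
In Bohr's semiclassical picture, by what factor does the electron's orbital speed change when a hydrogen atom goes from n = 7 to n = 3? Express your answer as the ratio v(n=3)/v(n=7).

7/3

v ∝ Z^1 · n^-1; with Z fixed, v ∝ n^-1.
v(n=3)/v(n=7) = (3/7)^-1 = 7/3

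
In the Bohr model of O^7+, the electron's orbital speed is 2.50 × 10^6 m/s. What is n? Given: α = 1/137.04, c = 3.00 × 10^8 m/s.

v_n = Zαc/n ⇒ n = Zαc/v = 8 × 0.00730 × 3.00 × 10^8 / 2.50 × 10^6 ≈ 7.01
n = 7

7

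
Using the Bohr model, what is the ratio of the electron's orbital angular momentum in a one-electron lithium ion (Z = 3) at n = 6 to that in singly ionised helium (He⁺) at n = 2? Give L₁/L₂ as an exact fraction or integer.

3

L = nℏ is independent of Z.
L₁/L₂ = n₁/n₂ = 6/2 = 3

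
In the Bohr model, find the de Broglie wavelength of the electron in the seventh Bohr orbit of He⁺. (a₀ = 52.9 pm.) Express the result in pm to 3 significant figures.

1160 pm

The Bohr quantisation condition is nλ = 2πr_n.
r_n = n²a₀/Z = 1300 pm
λ = 2πr_n/n = 2π·1300/7 = 1160 pm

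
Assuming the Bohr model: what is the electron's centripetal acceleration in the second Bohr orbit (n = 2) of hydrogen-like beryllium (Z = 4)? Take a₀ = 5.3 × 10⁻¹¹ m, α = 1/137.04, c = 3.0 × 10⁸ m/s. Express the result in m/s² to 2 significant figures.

3.6 × 10²³ m/s²

r = n²a₀/Z = 5.3 × 10⁻¹¹ m, v = Zαc/n = 4.4 × 10⁶ m/s
a = v²/r = (4.4 × 10⁶)² / 5.3 × 10⁻¹¹ = 3.6 × 10²³ m/s²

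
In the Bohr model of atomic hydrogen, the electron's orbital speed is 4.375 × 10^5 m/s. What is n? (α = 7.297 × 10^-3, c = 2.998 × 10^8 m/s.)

5

v_n = Zαc/n ⇒ n = Zαc/v = 1 × 0.007297 × 2.998 × 10^8 / 4.375 × 10^5 ≈ 5.00
n = 5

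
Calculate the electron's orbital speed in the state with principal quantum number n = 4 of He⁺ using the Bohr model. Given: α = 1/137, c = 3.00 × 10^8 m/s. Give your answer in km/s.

v_n = Zαc/n = 2 × 0.00730 × 3.00 × 10^8 / 4
    = 1090 km/s

1090 km/s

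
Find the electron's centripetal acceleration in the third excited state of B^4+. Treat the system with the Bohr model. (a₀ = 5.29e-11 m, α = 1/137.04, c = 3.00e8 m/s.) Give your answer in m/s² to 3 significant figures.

4.42e22 m/s²

r = n²a₀/Z = 1.69e-10 m, v = Zαc/n = 2.74e6 m/s
a = v²/r = (2.74e6)² / 1.69e-10 = 4.42e22 m/s²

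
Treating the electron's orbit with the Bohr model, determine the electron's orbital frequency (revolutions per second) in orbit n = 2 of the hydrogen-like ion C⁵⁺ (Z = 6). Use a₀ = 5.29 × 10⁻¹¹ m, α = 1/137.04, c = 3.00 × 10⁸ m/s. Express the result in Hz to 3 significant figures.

r = n²a₀/Z = 3.53 × 10⁻¹¹ m, v = Zαc/n = 6.57 × 10⁶ m/s
f = v/(2πr) = 2.96 × 10¹⁶ Hz

2.96 × 10¹⁶ Hz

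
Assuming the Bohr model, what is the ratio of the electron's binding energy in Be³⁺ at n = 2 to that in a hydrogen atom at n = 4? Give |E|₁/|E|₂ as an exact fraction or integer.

|E| ∝ Z^2 · n^-2
|E|₁/|E|₂ = (4/1)^2 · (2/4)^-2 = 64

64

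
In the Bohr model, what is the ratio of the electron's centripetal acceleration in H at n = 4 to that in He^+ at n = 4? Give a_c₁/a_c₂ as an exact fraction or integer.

1/8

a_c ∝ Z^3 · n^-4
a_c₁/a_c₂ = (1/2)^3 · (4/4)^-4 = 1/8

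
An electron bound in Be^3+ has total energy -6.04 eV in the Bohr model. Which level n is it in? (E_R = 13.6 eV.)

E_n = −E_R Z²/n² ⇒ n² = E_R Z²/(−E_n) = 13.6 × 4² / 6.04 ≈ 36.03
n = 6

6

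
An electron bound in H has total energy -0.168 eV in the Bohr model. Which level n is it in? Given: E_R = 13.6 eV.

E_n = −E_R Z²/n² ⇒ n² = E_R Z²/(−E_n) = 13.6 × 1² / 0.168 ≈ 80.95
n = 9

9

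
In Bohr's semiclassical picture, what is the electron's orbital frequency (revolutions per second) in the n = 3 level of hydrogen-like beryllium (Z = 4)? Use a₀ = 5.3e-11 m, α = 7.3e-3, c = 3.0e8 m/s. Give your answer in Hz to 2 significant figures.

3.9e15 Hz

r = n²a₀/Z = 1.2e-10 m, v = Zαc/n = 2.9e6 m/s
f = v/(2πr) = 3.9e15 Hz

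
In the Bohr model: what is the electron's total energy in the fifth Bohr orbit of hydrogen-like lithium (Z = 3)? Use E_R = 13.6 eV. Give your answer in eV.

-4.90 eV

E_n = −E_R·Z²/n² = −13.6 × 3²/5² = -4.90 eV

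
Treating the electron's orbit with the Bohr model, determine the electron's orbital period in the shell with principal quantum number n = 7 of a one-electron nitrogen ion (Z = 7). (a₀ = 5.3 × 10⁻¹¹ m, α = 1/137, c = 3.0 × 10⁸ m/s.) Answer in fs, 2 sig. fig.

r = n²a₀/Z = 7²·5.3 × 10⁻¹¹/7 = 3.7 × 10⁻¹⁰ m
v = Zαc/n = 7·0.0073·3.0 × 10⁸/7 = 2.2 × 10⁶ m/s
T = 2πr/v = 1.1 × 10⁻¹⁵ s = 1.1 fs

1.1 fs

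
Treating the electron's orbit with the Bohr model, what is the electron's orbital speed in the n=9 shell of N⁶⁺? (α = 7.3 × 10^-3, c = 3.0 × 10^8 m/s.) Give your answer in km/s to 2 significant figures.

1700 km/s

v_n = Zαc/n = 7 × 0.0073 × 3.0 × 10^8 / 9
    = 1700 km/s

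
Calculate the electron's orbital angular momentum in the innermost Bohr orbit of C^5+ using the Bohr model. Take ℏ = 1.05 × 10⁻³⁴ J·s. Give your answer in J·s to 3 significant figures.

L_n = nℏ = 1 × 1.05 × 10⁻³⁴ = 1.05 × 10⁻³⁴ J·s

1.05 × 10⁻³⁴ J·s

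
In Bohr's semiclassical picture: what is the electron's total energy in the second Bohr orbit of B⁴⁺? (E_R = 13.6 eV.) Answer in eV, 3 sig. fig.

E_n = −E_R·Z²/n² = −13.6 × 5²/2² = -85.0 eV

-85.0 eV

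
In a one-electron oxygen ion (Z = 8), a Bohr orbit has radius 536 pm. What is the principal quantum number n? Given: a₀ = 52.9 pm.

r_n = n²a₀/Z ⇒ n² = rZ/a₀ = 536 × 8 / 52.9 ≈ 81.06
n = 9

9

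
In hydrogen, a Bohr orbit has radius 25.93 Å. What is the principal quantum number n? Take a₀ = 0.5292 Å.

r_n = n²a₀/Z ⇒ n² = rZ/a₀ = 25.93 × 1 / 0.5292 ≈ 49.00
n = 7

7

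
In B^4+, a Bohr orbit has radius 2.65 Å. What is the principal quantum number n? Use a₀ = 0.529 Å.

5

r_n = n²a₀/Z ⇒ n² = rZ/a₀ = 2.65 × 5 / 0.529 ≈ 25.05
n = 5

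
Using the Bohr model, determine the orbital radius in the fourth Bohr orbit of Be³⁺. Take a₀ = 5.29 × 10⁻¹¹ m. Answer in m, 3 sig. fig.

r_n = n²a₀/Z = 4² × 5.29 × 10⁻¹¹ / 4
    = 16 × 5.29 × 10⁻¹¹ / 4 = 2.12 × 10⁻¹⁰ m

2.12 × 10⁻¹⁰ m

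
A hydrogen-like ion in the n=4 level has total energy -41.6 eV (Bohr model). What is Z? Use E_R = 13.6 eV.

E_n = −E_R Z²/n² ⇒ Z² = −E_n n²/E_R = 41.6 × 4² / 13.6 ≈ 48.94
Z = 7

7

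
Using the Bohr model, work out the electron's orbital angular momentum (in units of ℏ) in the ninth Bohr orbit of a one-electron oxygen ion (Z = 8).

L_n = nℏ, so L/ℏ = n = 9.

9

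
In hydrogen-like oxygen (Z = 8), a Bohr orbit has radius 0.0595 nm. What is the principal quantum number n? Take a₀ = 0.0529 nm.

r_n = n²a₀/Z ⇒ n² = rZ/a₀ = 0.0595 × 8 / 0.0529 ≈ 9.00
n = 3

3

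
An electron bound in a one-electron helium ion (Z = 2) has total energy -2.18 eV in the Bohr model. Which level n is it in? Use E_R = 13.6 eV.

5

E_n = −E_R Z²/n² ⇒ n² = E_R Z²/(−E_n) = 13.6 × 2² / 2.18 ≈ 24.95
n = 5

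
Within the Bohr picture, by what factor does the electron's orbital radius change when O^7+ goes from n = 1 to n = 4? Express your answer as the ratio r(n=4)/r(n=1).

r ∝ Z^-1 · n^2; with Z fixed, r ∝ n^2.
r(n=4)/r(n=1) = (4/1)^2 = 16

16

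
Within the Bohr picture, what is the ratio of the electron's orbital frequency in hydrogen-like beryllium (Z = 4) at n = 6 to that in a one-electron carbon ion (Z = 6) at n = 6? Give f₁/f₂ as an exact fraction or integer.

4/9

f ∝ Z^2 · n^-3
f₁/f₂ = (4/6)^2 · (6/6)^-3 = 4/9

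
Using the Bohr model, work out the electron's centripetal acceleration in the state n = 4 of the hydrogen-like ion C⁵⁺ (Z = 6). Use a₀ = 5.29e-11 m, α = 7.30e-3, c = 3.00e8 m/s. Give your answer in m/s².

r = n²a₀/Z = 1.41e-10 m, v = Zαc/n = 3.29e6 m/s
a = v²/r = (3.29e6)² / 1.41e-10 = 7.65e22 m/s²

7.65e22 m/s²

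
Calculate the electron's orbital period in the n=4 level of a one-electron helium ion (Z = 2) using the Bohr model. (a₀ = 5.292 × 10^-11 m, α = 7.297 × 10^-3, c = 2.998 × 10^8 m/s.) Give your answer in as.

r = n²a₀/Z = 4²·5.292 × 10^-11/2 = 4.234 × 10^-10 m
v = Zαc/n = 2·0.007297·2.998 × 10^8/4 = 1.094 × 10^6 m/s
T = 2πr/v = 2.432 × 10^-15 s = 2432 as

2432 as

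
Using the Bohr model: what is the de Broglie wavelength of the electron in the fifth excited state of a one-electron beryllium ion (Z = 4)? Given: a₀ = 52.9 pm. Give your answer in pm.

The Bohr quantisation condition is nλ = 2πr_n.
r_n = n²a₀/Z = 476 pm
λ = 2πr_n/n = 2π·476/6 = 499 pm

499 pm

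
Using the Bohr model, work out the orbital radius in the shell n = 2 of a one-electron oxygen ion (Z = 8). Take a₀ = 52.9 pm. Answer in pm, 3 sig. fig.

r_n = n²a₀/Z = 2² × 52.9 / 8
    = 4 × 52.9 / 8 = 26.4 pm

26.4 pm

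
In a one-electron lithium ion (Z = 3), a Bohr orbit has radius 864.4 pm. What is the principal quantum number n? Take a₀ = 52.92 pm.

r_n = n²a₀/Z ⇒ n² = rZ/a₀ = 864.4 × 3 / 52.92 ≈ 49.00
n = 7

7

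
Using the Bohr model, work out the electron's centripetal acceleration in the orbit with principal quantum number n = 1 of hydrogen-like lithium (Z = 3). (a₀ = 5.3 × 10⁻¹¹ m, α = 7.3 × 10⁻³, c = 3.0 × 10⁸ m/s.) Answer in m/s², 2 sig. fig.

2.4 × 10²⁴ m/s²

r = n²a₀/Z = 1.8 × 10⁻¹¹ m, v = Zαc/n = 6.6 × 10⁶ m/s
a = v²/r = (6.6 × 10⁶)² / 1.8 × 10⁻¹¹ = 2.4 × 10²⁴ m/s²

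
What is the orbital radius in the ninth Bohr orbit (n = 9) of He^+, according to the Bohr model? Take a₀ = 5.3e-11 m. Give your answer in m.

2.1e-9 m

r_n = n²a₀/Z = 9² × 5.3e-11 / 2
    = 81 × 5.3e-11 / 2 = 2.1e-9 m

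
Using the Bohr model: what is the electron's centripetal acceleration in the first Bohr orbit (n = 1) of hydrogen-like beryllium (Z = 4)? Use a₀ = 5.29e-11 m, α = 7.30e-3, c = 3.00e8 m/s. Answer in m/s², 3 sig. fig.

5.80e24 m/s²

r = n²a₀/Z = 1.32e-11 m, v = Zαc/n = 8.76e6 m/s
a = v²/r = (8.76e6)² / 1.32e-11 = 5.80e24 m/s²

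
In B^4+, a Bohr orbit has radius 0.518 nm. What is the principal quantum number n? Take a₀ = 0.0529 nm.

r_n = n²a₀/Z ⇒ n² = rZ/a₀ = 0.518 × 5 / 0.0529 ≈ 48.96
n = 7

7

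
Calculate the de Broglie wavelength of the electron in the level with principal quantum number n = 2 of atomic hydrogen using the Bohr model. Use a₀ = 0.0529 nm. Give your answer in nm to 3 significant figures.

The Bohr quantisation condition is nλ = 2πr_n.
r_n = n²a₀/Z = 0.212 nm
λ = 2πr_n/n = 2π·0.212/2 = 0.665 nm

0.665 nm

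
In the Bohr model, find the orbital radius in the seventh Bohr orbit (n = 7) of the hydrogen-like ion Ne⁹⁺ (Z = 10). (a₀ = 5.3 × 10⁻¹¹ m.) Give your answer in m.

2.6 × 10⁻¹⁰ m

r_n = n²a₀/Z = 7² × 5.3 × 10⁻¹¹ / 10
    = 49 × 5.3 × 10⁻¹¹ / 10 = 2.6 × 10⁻¹⁰ m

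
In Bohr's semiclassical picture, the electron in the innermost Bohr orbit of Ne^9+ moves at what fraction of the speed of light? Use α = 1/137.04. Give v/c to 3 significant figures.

v_n = Zαc/n, so v/c = Zα/n = 10 × 0.00730 / 1 = 0.0730

0.0730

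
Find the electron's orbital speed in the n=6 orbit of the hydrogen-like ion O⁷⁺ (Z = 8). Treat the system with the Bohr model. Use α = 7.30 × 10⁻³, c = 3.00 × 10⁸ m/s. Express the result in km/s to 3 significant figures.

2920 km/s

v_n = Zαc/n = 8 × 0.00730 × 3.00 × 10⁸ / 6
    = 2920 km/s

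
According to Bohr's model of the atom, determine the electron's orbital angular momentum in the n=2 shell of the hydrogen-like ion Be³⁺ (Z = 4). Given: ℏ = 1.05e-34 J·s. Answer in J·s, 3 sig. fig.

L_n = nℏ = 2 × 1.05e-34 = 2.10e-34 J·s

2.10e-34 J·s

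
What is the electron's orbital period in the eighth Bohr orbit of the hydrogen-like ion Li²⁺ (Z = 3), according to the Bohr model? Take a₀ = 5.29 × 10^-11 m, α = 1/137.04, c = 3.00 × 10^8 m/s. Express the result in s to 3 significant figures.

8.64 × 10^-15 s

r = n²a₀/Z = 8²·5.29 × 10^-11/3 = 1.13 × 10^-9 m
v = Zαc/n = 3·0.00730·3.00 × 10^8/8 = 8.21 × 10^5 m/s
T = 2πr/v = 8.64 × 10^-15 s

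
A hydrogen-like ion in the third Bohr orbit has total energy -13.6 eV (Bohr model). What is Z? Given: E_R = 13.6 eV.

E_n = −E_R Z²/n² ⇒ Z² = −E_n n²/E_R = 13.6 × 3² / 13.6 ≈ 9.00
Z = 3

3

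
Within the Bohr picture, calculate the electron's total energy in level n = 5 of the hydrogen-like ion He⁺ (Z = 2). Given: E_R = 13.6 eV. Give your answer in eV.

-2.18 eV

E_n = −E_R·Z²/n² = −13.6 × 2²/5² = -2.18 eV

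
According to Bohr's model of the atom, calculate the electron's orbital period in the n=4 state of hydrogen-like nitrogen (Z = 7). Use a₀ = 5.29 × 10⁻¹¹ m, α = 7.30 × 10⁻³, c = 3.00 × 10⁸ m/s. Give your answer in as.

r = n²a₀/Z = 4²·5.29 × 10⁻¹¹/7 = 1.21 × 10⁻¹⁰ m
v = Zαc/n = 7·0.00730·3.00 × 10⁸/4 = 3.83 × 10⁶ m/s
T = 2πr/v = 1.98 × 10⁻¹⁶ s = 198 as

198 as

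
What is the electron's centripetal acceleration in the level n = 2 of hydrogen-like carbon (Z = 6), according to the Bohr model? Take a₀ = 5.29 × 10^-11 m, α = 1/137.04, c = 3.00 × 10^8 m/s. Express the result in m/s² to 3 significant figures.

1.22 × 10^24 m/s²

r = n²a₀/Z = 3.53 × 10^-11 m, v = Zαc/n = 6.57 × 10^6 m/s
a = v²/r = (6.57 × 10^6)² / 3.53 × 10^-11 = 1.22 × 10^24 m/s²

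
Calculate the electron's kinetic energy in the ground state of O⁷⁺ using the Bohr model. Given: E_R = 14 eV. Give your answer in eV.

900 eV

For a Coulomb orbit the virial theorem gives K = −E_n.
E_n = −E_R·Z²/n², so K = E_R·Z²/n² = 14 × 8²/1² = 900 eV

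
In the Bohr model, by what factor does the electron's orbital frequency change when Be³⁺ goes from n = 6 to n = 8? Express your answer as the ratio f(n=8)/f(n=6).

f ∝ Z^2 · n^-3; with Z fixed, f ∝ n^-3.
f(n=8)/f(n=6) = (8/6)^-3 = 27/64

27/64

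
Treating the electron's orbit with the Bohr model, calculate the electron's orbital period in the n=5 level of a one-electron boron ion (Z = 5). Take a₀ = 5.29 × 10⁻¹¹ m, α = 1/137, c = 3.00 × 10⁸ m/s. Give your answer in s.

7.59 × 10⁻¹⁶ s

r = n²a₀/Z = 5²·5.29 × 10⁻¹¹/5 = 2.64 × 10⁻¹⁰ m
v = Zαc/n = 5·0.00730·3.00 × 10⁸/5 = 2.19 × 10⁶ m/s
T = 2πr/v = 7.59 × 10⁻¹⁶ s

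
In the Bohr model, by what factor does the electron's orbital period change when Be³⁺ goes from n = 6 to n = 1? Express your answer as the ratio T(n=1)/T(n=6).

T ∝ Z^-2 · n^3; with Z fixed, T ∝ n^3.
T(n=1)/T(n=6) = (1/6)^3 = 1/216

1/216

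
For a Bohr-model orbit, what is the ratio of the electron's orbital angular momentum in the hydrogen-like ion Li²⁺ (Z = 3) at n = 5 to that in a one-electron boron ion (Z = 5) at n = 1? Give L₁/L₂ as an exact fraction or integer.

L = nℏ is independent of Z.
L₁/L₂ = n₁/n₂ = 5/1 = 5

5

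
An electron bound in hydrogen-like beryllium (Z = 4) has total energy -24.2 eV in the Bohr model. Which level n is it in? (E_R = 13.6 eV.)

E_n = −E_R Z²/n² ⇒ n² = E_R Z²/(−E_n) = 13.6 × 4² / 24.2 ≈ 8.99
n = 3

3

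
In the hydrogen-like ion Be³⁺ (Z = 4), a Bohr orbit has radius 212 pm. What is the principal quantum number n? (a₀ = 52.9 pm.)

4

r_n = n²a₀/Z ⇒ n² = rZ/a₀ = 212 × 4 / 52.9 ≈ 16.03
n = 4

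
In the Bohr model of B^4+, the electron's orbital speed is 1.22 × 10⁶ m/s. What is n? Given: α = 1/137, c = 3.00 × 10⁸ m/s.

9

v_n = Zαc/n ⇒ n = Zαc/v = 5 × 0.00730 × 3.00 × 10⁸ / 1.22 × 10⁶ ≈ 8.97
n = 9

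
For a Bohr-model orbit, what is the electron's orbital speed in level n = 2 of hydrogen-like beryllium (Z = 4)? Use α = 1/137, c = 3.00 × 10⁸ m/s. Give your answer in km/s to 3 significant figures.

v_n = Zαc/n = 4 × 0.00730 × 3.00 × 10⁸ / 2
    = 4380 km/s

4380 km/s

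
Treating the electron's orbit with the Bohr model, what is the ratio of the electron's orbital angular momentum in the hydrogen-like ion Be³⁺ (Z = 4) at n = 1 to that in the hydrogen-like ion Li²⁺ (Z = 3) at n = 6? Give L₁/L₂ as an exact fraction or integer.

L = nℏ is independent of Z.
L₁/L₂ = n₁/n₂ = 1/6 = 1/6

1/6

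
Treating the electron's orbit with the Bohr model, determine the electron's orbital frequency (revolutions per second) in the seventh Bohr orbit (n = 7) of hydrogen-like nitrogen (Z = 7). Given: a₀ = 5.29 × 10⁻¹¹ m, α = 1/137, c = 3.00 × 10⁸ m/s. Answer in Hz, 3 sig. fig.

r = n²a₀/Z = 3.70 × 10⁻¹⁰ m, v = Zαc/n = 2.19 × 10⁶ m/s
f = v/(2πr) = 9.41 × 10¹⁴ Hz

9.41 × 10¹⁴ Hz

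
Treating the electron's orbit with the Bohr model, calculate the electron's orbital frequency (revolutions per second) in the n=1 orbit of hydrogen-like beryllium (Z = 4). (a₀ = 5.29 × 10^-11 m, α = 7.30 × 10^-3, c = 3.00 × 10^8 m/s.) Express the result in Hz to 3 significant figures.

1.05 × 10^17 Hz

r = n²a₀/Z = 1.32 × 10^-11 m, v = Zαc/n = 8.76 × 10^6 m/s
f = v/(2πr) = 1.05 × 10^17 Hz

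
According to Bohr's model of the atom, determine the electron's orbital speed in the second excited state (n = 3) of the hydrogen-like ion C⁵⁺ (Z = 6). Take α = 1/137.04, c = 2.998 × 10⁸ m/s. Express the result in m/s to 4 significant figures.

4.375 × 10⁶ m/s

v_n = Zαc/n = 6 × 0.007297 × 2.998 × 10⁸ / 3
    = 4.375 × 10⁶ m/s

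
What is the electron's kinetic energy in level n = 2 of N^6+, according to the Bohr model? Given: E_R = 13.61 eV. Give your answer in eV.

166.7 eV

For a Coulomb orbit the virial theorem gives K = −E_n.
E_n = −E_R·Z²/n², so K = E_R·Z²/n² = 13.61 × 7²/2² = 166.7 eV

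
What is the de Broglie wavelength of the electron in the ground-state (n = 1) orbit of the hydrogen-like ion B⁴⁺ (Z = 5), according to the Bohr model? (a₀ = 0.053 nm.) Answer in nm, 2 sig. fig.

The Bohr quantisation condition is nλ = 2πr_n.
r_n = n²a₀/Z = 0.011 nm
λ = 2πr_n/n = 2π·0.011/1 = 0.067 nm

0.067 nm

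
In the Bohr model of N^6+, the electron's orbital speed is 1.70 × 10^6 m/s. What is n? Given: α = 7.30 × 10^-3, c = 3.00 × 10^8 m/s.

9

v_n = Zαc/n ⇒ n = Zαc/v = 7 × 0.00730 × 3.00 × 10^8 / 1.70 × 10^6 ≈ 9.02
n = 9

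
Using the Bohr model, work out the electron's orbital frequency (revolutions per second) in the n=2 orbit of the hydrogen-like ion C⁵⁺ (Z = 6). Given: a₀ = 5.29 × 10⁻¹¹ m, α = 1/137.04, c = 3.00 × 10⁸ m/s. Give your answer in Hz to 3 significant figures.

2.96 × 10¹⁶ Hz

r = n²a₀/Z = 3.53 × 10⁻¹¹ m, v = Zαc/n = 6.57 × 10⁶ m/s
f = v/(2πr) = 2.96 × 10¹⁶ Hz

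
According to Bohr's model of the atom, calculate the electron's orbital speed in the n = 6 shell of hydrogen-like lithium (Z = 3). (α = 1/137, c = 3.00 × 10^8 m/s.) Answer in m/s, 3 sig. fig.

1.09 × 10^6 m/s

v_n = Zαc/n = 3 × 0.00730 × 3.00 × 10^8 / 6
    = 1.09 × 10^6 m/s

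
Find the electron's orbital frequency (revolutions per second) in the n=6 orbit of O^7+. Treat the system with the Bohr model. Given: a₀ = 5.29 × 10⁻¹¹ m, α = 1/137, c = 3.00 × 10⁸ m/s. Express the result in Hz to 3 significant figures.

1.95 × 10¹⁵ Hz

r = n²a₀/Z = 2.38 × 10⁻¹⁰ m, v = Zαc/n = 2.92 × 10⁶ m/s
f = v/(2πr) = 1.95 × 10¹⁵ Hz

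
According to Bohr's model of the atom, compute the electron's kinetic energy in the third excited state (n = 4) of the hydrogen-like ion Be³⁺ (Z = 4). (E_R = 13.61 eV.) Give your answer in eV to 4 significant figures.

For a Coulomb orbit the virial theorem gives K = −E_n.
E_n = −E_R·Z²/n², so K = E_R·Z²/n² = 13.61 × 4²/4² = 13.61 eV

13.61 eV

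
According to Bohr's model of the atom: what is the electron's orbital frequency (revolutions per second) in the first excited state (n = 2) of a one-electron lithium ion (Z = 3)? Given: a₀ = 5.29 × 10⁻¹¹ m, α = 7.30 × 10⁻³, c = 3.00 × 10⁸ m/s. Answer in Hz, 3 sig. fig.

7.41 × 10¹⁵ Hz

r = n²a₀/Z = 7.05 × 10⁻¹¹ m, v = Zαc/n = 3.29 × 10⁶ m/s
f = v/(2πr) = 7.41 × 10¹⁵ Hz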